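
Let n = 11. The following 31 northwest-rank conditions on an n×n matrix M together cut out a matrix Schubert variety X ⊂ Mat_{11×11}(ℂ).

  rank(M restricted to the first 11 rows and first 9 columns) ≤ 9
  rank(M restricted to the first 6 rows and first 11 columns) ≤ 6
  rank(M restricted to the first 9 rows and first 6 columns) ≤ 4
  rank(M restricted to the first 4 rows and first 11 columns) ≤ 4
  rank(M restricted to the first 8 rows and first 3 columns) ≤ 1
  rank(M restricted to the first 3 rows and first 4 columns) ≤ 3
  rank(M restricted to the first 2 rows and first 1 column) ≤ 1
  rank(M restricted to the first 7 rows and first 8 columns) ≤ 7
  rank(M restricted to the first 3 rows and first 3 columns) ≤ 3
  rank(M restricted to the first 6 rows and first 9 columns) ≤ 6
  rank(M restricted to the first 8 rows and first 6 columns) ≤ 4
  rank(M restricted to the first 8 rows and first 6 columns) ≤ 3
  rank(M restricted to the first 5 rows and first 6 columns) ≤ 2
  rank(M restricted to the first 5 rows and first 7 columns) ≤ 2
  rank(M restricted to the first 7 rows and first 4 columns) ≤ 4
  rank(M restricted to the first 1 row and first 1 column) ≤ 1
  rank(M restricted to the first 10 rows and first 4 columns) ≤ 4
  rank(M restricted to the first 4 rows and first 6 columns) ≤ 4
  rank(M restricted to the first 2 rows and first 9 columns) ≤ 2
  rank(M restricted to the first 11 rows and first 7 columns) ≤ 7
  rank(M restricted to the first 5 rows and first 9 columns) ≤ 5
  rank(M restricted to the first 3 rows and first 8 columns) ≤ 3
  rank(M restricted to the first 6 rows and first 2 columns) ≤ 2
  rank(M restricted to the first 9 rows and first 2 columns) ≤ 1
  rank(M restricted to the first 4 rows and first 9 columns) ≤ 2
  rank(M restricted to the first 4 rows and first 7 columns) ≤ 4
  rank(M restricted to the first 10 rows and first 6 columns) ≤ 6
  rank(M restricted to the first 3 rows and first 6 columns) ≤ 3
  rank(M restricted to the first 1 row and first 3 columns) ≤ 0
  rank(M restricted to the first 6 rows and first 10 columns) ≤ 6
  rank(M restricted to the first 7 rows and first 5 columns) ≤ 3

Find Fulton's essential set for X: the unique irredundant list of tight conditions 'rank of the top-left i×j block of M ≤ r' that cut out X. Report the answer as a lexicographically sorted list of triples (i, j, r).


Recovering R(i,j) via the rank-extension bound from the 31 conditions:

  R[1]: 0 0 0 1 1 1 1 1 1 1 1
  R[2]: 1 1 1 2 2 2 2 2 2 2 2
  R[3]: 1 1 1 2 2 2 2 2 2 3 3
  R[4]: 1 1 1 2 2 2 2 2 2 3 4
  R[5]: 1 1 1 2 2 2 2 3 3 4 5
  R[6]: 1 1 1 2 3 3 3 4 4 5 6
  R[7]: 1 1 1 2 3 3 4 5 5 6 7
  R[8]: 1 1 1 2 3 3 4 5 6 7 8
  R[9]: 1 1 2 3 4 4 5 6 7 8 9
  R[10]: 1 2 3 4 5 5 6 7 8 9 10
  R[11]: 1 2 3 4 5 6 7 8 9 10 11

reading off 1-entries of Δ²R: w = (4, 1, 10, 11, 8, 5, 7, 9, 3, 2, 6).

6 SE-corners of the 31-cell Rothe diagram give Ess(w):

[(1, 3, 0), (4, 9, 2), (5, 7, 2), (8, 3, 1), (8, 6, 3), (9, 2, 1)]


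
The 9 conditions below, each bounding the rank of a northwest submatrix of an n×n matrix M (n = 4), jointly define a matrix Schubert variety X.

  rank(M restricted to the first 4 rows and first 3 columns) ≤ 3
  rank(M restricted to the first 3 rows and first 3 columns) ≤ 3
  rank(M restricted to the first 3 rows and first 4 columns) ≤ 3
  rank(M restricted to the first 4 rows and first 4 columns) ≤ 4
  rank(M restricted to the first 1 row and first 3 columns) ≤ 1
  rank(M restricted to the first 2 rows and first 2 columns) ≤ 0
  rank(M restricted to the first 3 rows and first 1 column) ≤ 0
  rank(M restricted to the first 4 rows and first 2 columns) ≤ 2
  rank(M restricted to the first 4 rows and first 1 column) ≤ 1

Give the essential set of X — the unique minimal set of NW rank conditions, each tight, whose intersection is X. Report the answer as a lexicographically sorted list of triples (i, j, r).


Recovering R(i,j) via the rank-extension bound from the 9 conditions:

  i=1: 0 0 1 1
  i=2: 0 0 1 2
  i=3: 0 1 2 3
  i=4: 1 2 3 4

reading off 1-entries of Δ²R: w = (3, 4, 2, 1).

ℓ(w)=5; the 2 essential cells (i,j,r):

[(2, 2, 0), (3, 1, 0)]


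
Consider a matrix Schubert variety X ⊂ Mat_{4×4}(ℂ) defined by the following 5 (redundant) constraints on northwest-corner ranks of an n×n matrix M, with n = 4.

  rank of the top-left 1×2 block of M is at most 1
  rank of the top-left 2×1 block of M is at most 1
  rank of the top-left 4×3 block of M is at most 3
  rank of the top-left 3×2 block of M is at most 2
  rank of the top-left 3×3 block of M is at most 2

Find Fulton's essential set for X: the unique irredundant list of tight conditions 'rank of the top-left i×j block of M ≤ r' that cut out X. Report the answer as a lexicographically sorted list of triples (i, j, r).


The tightest implied rank at each (i,j), from the 5 conditions:

  row 1: 1 | 1 | 1 | 1
  row 2: 1 | 2 | 2 | 2
  row 3: 1 | 2 | 2 | 3
  row 4: 1 | 2 | 3 | 4

the unique w with this rank table is (1, 2, 4, 3).

Rothe diagram D(w) (1 cell), 1 SE-corner (essential condition):

[(3, 3, 2)]


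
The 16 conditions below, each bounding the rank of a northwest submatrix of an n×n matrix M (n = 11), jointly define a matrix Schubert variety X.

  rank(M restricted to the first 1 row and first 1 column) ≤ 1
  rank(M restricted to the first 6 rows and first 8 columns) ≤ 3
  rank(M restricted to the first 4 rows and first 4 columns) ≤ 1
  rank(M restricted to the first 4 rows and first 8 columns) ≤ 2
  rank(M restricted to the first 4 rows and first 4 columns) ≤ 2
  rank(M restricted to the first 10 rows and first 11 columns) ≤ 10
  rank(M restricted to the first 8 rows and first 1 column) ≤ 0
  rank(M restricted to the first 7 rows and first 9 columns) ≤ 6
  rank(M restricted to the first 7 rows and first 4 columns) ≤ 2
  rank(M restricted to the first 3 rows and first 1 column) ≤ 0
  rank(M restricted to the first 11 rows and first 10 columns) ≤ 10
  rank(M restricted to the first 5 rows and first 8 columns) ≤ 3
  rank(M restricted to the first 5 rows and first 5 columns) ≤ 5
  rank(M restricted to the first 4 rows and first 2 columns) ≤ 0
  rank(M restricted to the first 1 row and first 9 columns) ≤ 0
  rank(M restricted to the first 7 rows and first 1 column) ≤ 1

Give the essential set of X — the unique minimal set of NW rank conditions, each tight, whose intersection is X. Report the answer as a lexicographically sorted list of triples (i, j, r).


The tightest implied rank at each (i,j), from the 16 conditions:

  0 | 0 | 0 | 0 | 0 | 0 | 0 | 0 | 0 | 1 | 1
  0 | 0 | 1 | 1 | 1 | 1 | 1 | 1 | 1 | 2 | 2
  0 | 0 | 1 | 1 | 2 | 2 | 2 | 2 | 2 | 3 | 3
  0 | 0 | 1 | 1 | 2 | 2 | 2 | 2 | 3 | 4 | 4
  0 | 1 | 2 | 2 | 3 | 3 | 3 | 3 | 4 | 5 | 5
  0 | 1 | 2 | 2 | 3 | 3 | 3 | 3 | 4 | 5 | 6
  0 | 1 | 2 | 2 | 3 | 4 | 4 | 4 | 5 | 6 | 7
  0 | 1 | 2 | 3 | 4 | 5 | 5 | 5 | 6 | 7 | 8
  1 | 2 | 3 | 4 | 5 | 6 | 6 | 6 | 7 | 8 | 9
  1 | 2 | 3 | 4 | 5 | 6 | 7 | 7 | 8 | 9 | 10
  1 | 2 | 3 | 4 | 5 | 6 | 7 | 8 | 9 | 10 | 11

the unique w with this rank table is (10, 3, 5, 9, 2, 11, 6, 4, 1, 7, 8).

D(w) has 29 cells with 7 SE-corners; essential set:

[(1, 9, 0), (4, 2, 0), (4, 4, 1), (4, 8, 2), (6, 8, 3), (7, 4, 2), (8, 1, 0)]


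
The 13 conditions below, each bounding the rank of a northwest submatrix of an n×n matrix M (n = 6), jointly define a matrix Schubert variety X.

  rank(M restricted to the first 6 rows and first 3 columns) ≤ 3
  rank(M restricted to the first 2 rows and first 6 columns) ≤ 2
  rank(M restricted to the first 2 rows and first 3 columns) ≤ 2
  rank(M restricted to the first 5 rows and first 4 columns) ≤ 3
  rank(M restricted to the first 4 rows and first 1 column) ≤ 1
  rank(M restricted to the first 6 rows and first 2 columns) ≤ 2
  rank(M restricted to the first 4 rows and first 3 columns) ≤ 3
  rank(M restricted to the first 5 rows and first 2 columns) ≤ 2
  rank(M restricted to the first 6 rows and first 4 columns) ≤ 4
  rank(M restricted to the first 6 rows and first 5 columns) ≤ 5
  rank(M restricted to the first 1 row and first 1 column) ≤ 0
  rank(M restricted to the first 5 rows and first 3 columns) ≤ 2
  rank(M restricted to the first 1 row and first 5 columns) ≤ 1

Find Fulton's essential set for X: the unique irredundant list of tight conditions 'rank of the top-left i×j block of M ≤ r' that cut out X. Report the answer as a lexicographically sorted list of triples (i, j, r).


Rank table r_w(6×6) implied by the 13 constraints:

  i=1: 0 | 1 | 1 | 1 | 1 | 1
  i=2: 1 | 2 | 2 | 2 | 2 | 2
  i=3: 1 | 2 | 2 | 3 | 3 | 3
  i=4: 1 | 2 | 2 | 3 | 4 | 4
  i=5: 1 | 2 | 2 | 3 | 4 | 5
  i=6: 1 | 2 | 3 | 4 | 5 | 6

giving w = (2, 1, 4, 5, 6, 3) via Δ²R.

Fulton essential set (2 of the 4 Rothe cells):

[(1, 1, 0), (5, 3, 2)]


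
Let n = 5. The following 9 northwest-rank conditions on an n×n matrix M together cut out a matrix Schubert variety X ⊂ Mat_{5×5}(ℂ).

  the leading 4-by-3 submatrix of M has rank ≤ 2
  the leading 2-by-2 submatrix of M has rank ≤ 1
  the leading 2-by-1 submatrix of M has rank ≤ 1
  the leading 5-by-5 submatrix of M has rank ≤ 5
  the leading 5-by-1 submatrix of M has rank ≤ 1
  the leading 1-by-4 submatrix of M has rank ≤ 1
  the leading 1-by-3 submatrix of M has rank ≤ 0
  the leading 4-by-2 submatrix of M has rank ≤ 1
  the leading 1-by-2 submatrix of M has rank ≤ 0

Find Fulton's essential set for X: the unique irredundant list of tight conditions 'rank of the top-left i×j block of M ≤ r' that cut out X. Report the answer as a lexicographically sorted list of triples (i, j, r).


Computing R[i][j] = min implied NW-rank bound (n=5, 9 conditions):

  i=1: 0 | 0 | 0 | 1 | 1
  i=2: 1 | 1 | 1 | 2 | 2
  i=3: 1 | 1 | 2 | 3 | 3
  i=4: 1 | 1 | 2 | 3 | 4
  i=5: 1 | 2 | 3 | 4 | 5

giving w = (4, 1, 3, 5, 2) via Δ²R.

Rothe diagram D(w) (5 cells), 2 SE-corners (essential conditions):

[(1, 3, 0), (4, 2, 1)]


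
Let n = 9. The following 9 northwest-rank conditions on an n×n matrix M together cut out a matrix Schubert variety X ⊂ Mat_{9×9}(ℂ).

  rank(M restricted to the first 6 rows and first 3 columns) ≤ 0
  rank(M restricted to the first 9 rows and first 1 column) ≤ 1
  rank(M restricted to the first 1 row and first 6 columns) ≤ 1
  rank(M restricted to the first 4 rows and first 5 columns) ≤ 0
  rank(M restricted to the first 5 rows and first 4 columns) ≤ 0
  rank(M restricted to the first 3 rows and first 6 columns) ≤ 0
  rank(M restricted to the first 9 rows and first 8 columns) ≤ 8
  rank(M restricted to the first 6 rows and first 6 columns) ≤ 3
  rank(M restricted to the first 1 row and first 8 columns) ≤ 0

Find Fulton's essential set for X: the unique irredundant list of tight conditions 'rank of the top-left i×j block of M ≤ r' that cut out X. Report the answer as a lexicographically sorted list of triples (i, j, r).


Recovering R(i,j) via the rank-extension bound from the 9 conditions:

  0, 0, 0, 0, 0, 0, 0, 0, 1
  0, 0, 0, 0, 0, 0, 1, 1, 2
  0, 0, 0, 0, 0, 0, 1, 2, 3
  0, 0, 0, 0, 0, 1, 2, 3, 4
  0, 0, 0, 0, 1, 2, 3, 4, 5
  0, 0, 0, 1, 2, 3, 4, 5, 6
  1, 1, 1, 2, 3, 4, 5, 6, 7
  1, 2, 2, 3, 4, 5, 6, 7, 8
  1, 2, 3, 4, 5, 6, 7, 8, 9

hence w(1..9) = (9, 7, 8, 6, 5, 4, 1, 2, 3).

ℓ(w)=32; the 5 essential cells (i,j,r):

[(1, 8, 0), (3, 6, 0), (4, 5, 0), (5, 4, 0), (6, 3, 0)]


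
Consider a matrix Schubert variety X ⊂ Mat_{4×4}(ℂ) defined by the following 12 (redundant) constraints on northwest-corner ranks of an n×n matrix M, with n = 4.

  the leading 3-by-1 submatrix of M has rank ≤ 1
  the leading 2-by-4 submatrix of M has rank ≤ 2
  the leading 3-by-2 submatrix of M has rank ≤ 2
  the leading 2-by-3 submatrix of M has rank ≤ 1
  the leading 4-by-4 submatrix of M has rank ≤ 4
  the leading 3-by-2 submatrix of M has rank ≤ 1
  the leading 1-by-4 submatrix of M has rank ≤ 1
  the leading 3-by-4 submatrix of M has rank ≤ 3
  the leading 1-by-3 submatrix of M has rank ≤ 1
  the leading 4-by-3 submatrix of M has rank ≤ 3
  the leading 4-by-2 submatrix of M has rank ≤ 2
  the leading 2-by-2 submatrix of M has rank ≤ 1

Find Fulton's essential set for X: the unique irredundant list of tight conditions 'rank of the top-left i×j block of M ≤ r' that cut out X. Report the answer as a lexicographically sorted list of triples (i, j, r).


Recovering R(i,j) via the rank-extension bound from the 12 conditions:

  i=1: 1, 1, 1, 1
  i=2: 1, 1, 1, 2
  i=3: 1, 1, 2, 3
  i=4: 1, 2, 3, 4

giving w = (1, 4, 3, 2) via Δ²R.

|D(w)|=3, |Ess(w)|=2:

[(2, 3, 1), (3, 2, 1)]


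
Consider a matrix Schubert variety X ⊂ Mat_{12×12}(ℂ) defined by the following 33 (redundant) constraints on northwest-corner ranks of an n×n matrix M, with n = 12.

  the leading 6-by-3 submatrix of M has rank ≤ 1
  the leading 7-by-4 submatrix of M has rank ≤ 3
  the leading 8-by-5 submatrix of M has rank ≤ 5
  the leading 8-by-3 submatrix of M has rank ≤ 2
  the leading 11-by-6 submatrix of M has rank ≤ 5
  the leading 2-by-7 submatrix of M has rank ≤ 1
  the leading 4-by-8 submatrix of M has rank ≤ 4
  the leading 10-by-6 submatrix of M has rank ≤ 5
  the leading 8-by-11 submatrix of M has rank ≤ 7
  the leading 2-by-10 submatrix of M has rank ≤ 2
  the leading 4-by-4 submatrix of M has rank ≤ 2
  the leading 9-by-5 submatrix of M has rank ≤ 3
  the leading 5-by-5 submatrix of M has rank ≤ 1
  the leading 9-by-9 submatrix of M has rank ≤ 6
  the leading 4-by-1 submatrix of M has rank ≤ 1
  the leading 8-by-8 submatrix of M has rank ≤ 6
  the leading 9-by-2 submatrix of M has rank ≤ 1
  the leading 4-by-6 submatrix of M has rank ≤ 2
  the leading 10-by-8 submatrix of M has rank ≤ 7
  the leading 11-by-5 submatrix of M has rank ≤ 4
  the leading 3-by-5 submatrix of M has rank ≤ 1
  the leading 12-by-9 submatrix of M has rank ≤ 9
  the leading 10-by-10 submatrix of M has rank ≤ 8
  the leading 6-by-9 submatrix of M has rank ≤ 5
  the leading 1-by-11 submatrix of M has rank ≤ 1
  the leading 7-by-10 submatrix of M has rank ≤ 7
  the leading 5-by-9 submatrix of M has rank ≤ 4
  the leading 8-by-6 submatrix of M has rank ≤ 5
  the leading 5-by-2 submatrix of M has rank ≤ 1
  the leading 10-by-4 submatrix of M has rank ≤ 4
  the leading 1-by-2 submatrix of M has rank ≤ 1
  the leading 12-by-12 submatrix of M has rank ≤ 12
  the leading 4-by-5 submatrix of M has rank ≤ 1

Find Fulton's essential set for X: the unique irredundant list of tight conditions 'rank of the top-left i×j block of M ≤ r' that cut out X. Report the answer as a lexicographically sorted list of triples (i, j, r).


Rank table r_w(12×12) implied by the 33 constraints:

  row 1: 1 | 1 | 1 | 1 | 1 | 1 | 1 | 1 | 1 | 1 | 1 | 1
  row 2: 1 | 1 | 1 | 1 | 1 | 1 | 1 | 2 | 2 | 2 | 2 | 2
  row 3: 1 | 1 | 1 | 1 | 1 | 2 | 2 | 3 | 3 | 3 | 3 | 3
  row 4: 1 | 1 | 1 | 1 | 1 | 2 | 3 | 4 | 4 | 4 | 4 | 4
  row 5: 1 | 1 | 1 | 1 | 1 | 2 | 3 | 4 | 4 | 5 | 5 | 5
  row 6: 1 | 1 | 1 | 2 | 2 | 3 | 4 | 5 | 5 | 6 | 6 | 6
  row 7: 1 | 1 | 2 | 3 | 3 | 4 | 5 | 6 | 6 | 7 | 7 | 7
  row 8: 1 | 1 | 2 | 3 | 3 | 4 | 5 | 6 | 6 | 7 | 7 | 8
  row 9: 1 | 1 | 2 | 3 | 3 | 4 | 5 | 6 | 6 | 7 | 8 | 9
  row 10: 1 | 2 | 3 | 4 | 4 | 5 | 6 | 7 | 7 | 8 | 9 | 10
  row 11: 1 | 2 | 3 | 4 | 4 | 5 | 6 | 7 | 8 | 9 | 10 | 11
  row 12: 1 | 2 | 3 | 4 | 5 | 6 | 7 | 8 | 9 | 10 | 11 | 12

giving w = (1, 8, 6, 7, 10, 4, 3, 12, 11, 2, 9, 5) via Δ²R.

|D(w)|=30, |Ess(w)|=9:

[(2, 7, 1), (5, 5, 1), (5, 9, 4), (6, 3, 1), (8, 11, 7), (9, 2, 1), (9, 5, 3), (9, 9, 6), (11, 5, 4)]


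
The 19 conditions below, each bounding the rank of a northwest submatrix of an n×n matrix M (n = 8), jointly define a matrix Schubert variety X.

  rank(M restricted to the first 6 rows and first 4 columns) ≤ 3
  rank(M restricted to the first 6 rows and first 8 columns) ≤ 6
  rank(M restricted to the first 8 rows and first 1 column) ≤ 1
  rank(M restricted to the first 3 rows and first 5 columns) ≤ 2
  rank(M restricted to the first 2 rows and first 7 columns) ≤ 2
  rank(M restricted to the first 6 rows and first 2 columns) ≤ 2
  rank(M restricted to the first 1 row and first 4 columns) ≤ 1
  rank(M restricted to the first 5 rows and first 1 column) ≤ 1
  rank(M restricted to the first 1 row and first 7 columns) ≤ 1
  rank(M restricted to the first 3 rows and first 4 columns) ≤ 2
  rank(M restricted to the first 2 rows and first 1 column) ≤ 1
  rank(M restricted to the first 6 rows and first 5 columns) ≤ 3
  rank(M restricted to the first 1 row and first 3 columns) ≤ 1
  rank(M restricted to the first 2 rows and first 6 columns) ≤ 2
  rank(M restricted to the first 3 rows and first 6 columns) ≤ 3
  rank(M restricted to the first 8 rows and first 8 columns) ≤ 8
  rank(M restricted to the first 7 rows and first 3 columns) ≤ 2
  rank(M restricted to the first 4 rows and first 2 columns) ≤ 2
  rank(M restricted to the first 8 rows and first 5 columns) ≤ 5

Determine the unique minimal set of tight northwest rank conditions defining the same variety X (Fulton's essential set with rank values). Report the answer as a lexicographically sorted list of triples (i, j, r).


The tightest implied rank at each (i,j), from the 19 conditions:

  row 1: 1 1 1 1 1 1 1 1
  row 2: 1 2 2 2 2 2 2 2
  row 3: 1 2 2 2 2 3 3 3
  row 4: 1 2 2 3 3 4 4 4
  row 5: 1 2 2 3 3 4 5 5
  row 6: 1 2 2 3 3 4 5 6
  row 7: 1 2 2 3 4 5 6 7
  row 8: 1 2 3 4 5 6 7 8

the unique w with this rank table is (1, 2, 6, 4, 7, 8, 5, 3).

D(w) has 9 cells with 3 SE-corners; essential set:

[(3, 5, 2), (6, 5, 3), (7, 3, 2)]


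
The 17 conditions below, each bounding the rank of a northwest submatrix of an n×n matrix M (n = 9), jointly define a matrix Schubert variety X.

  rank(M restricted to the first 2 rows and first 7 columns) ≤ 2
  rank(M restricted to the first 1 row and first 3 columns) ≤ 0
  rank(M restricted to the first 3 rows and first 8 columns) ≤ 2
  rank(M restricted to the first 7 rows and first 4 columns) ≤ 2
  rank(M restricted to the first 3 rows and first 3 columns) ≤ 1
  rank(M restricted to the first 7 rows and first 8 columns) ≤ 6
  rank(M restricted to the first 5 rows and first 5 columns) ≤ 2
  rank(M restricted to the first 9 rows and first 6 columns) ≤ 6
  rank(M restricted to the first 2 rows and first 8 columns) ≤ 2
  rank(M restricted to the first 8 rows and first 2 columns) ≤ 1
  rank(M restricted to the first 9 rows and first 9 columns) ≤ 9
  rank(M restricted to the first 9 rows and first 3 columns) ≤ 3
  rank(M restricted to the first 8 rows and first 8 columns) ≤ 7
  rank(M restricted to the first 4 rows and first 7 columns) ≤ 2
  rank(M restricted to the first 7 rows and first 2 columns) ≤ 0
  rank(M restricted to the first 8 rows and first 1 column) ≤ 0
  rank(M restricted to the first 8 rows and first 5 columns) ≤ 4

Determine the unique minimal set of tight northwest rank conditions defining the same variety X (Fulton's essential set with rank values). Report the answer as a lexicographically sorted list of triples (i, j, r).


Recovering R(i,j) via the rank-extension bound from the 17 conditions:

  R[1]: 0 0 0 1 1 1 1 1 1
  R[2]: 0 0 1 2 2 2 2 2 2
  R[3]: 0 0 1 2 2 2 2 2 3
  R[4]: 0 0 1 2 2 2 2 3 4
  R[5]: 0 0 1 2 2 3 3 4 5
  R[6]: 0 0 1 2 3 4 4 5 6
  R[7]: 0 0 1 2 3 4 5 6 7
  R[8]: 0 1 2 3 4 5 6 7 8
  R[9]: 1 2 3 4 5 6 7 8 9

so w = (4, 3, 9, 8, 6, 5, 7, 2, 1).

6 SE-corners of the 24-cell Rothe diagram give Ess(w):

[(1, 3, 0), (3, 8, 2), (4, 7, 2), (5, 5, 2), (7, 2, 0), (8, 1, 0)]


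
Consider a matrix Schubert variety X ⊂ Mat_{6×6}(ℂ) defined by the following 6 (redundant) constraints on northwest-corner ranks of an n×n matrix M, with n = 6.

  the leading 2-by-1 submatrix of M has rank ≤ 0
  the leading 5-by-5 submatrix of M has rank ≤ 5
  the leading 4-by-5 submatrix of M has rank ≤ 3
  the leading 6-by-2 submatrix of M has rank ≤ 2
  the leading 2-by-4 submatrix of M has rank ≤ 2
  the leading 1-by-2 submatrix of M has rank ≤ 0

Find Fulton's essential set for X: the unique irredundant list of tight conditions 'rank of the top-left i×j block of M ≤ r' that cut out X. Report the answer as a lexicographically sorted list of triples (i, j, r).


The tightest implied rank at each (i,j), from the 6 conditions:

  R[1]: 0 0 1 1 1 1
  R[2]: 0 1 2 2 2 2
  R[3]: 1 2 3 3 3 3
  R[4]: 1 2 3 3 3 4
  R[5]: 1 2 3 4 4 5
  R[6]: 1 2 3 4 5 6

giving w = (3, 2, 1, 6, 4, 5) via Δ²R.

D(w) has 5 cells with 3 SE-corners; essential set:

[(1, 2, 0), (2, 1, 0), (4, 5, 3)]


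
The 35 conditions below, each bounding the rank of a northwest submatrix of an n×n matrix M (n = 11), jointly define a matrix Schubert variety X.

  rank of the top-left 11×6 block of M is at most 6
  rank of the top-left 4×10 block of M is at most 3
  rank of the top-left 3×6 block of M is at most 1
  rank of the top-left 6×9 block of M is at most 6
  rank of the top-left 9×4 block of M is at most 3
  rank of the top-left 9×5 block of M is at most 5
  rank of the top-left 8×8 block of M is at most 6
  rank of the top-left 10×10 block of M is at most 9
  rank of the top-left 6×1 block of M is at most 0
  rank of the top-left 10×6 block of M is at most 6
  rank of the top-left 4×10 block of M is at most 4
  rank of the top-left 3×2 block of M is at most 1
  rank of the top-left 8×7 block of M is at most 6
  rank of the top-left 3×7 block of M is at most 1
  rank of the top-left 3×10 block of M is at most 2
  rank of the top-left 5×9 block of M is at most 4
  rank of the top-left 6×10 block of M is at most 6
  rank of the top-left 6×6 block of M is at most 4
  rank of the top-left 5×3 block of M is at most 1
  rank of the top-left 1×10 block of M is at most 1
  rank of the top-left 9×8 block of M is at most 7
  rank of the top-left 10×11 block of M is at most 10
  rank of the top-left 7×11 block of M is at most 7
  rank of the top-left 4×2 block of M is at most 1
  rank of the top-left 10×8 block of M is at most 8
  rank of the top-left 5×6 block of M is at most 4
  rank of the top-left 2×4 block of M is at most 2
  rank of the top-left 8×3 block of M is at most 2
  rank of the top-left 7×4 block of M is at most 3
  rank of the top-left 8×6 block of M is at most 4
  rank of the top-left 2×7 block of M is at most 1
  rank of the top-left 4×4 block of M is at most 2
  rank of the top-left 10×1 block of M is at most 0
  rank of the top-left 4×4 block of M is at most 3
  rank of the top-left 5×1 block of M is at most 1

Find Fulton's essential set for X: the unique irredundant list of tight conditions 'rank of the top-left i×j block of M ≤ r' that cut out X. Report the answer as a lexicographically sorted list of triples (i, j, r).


Reconstructing r_w from the 35 given conditions:

  R[1]: 0  1  1  1  1  1  1  1  1  1  1
  R[2]: 0  1  1  1  1  1  1  2  2  2  2
  R[3]: 0  1  1  1  1  1  1  2  2  2  3
  R[4]: 0  1  1  2  2  2  2  3  3  3  4
  R[5]: 0  1  1  2  3  3  3  4  4  4  5
  R[6]: 0  1  2  3  4  4  4  5  5  5  6
  R[7]: 0  1  2  3  4  4  5  6  6  6  7
  R[8]: 0  1  2  3  4  4  5  6  7  7  8
  R[9]: 0  1  2  3  4  5  6  7  8  8  9
  R[10]: 0  1  2  3  4  5  6  7  8  9  10
  R[11]: 1  2  3  4  5  6  7  8  9  10  11

giving w = (2, 8, 11, 4, 5, 3, 7, 9, 6, 10, 1) via Δ²R.

|D(w)|=26, |Ess(w)|=5:

[(3, 7, 1), (3, 10, 2), (5, 3, 1), (8, 6, 4), (10, 1, 0)]


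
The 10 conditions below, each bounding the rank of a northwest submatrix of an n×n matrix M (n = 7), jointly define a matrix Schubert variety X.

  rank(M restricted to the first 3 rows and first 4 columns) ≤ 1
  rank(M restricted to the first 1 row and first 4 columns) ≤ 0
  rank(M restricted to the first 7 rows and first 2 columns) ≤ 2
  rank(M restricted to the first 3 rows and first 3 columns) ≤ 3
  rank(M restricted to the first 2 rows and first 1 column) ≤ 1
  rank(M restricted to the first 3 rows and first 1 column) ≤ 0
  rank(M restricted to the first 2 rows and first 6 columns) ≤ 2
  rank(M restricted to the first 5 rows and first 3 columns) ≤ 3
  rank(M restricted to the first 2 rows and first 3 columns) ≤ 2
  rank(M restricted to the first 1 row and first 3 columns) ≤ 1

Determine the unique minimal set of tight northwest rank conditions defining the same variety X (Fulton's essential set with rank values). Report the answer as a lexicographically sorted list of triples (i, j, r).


Computing R[i][j] = min implied NW-rank bound (n=7, 10 conditions):

  0 | 0 | 0 | 0 | 1 | 1 | 1
  0 | 1 | 1 | 1 | 2 | 2 | 2
  0 | 1 | 1 | 1 | 2 | 3 | 3
  1 | 2 | 2 | 2 | 3 | 4 | 4
  1 | 2 | 3 | 3 | 4 | 5 | 5
  1 | 2 | 3 | 4 | 5 | 6 | 6
  1 | 2 | 3 | 4 | 5 | 6 | 7

reading off 1-entries of Δ²R: w = (5, 2, 6, 1, 3, 4, 7).

|D(w)|=8, |Ess(w)|=3:

[(1, 4, 0), (3, 1, 0), (3, 4, 1)]


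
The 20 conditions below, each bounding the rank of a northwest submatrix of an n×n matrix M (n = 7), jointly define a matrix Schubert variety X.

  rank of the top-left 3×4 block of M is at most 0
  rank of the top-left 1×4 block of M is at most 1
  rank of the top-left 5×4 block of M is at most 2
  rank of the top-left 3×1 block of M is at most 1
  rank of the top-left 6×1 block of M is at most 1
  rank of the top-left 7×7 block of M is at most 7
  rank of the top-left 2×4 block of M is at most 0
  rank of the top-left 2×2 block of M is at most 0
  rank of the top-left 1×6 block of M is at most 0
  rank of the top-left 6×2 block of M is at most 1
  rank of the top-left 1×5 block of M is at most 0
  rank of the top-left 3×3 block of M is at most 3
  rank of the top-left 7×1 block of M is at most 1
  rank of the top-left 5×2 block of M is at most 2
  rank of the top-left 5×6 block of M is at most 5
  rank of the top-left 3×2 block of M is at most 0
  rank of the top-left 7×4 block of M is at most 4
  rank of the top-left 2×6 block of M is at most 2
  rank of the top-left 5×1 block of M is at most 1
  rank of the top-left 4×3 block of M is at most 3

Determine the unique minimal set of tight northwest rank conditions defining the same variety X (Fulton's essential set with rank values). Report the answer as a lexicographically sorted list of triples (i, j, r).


The tightest implied rank at each (i,j), from the 20 conditions:

  i=1: 0  0  0  0  0  0  1
  i=2: 0  0  0  0  1  1  2
  i=3: 0  0  0  0  1  2  3
  i=4: 1  1  1  1  2  3  4
  i=5: 1  1  2  2  3  4  5
  i=6: 1  1  2  3  4  5  6
  i=7: 1  2  3  4  5  6  7

the unique w with this rank table is (7, 5, 6, 1, 3, 4, 2).

|D(w)|=16, |Ess(w)|=3:

[(1, 6, 0), (3, 4, 0), (6, 2, 1)]


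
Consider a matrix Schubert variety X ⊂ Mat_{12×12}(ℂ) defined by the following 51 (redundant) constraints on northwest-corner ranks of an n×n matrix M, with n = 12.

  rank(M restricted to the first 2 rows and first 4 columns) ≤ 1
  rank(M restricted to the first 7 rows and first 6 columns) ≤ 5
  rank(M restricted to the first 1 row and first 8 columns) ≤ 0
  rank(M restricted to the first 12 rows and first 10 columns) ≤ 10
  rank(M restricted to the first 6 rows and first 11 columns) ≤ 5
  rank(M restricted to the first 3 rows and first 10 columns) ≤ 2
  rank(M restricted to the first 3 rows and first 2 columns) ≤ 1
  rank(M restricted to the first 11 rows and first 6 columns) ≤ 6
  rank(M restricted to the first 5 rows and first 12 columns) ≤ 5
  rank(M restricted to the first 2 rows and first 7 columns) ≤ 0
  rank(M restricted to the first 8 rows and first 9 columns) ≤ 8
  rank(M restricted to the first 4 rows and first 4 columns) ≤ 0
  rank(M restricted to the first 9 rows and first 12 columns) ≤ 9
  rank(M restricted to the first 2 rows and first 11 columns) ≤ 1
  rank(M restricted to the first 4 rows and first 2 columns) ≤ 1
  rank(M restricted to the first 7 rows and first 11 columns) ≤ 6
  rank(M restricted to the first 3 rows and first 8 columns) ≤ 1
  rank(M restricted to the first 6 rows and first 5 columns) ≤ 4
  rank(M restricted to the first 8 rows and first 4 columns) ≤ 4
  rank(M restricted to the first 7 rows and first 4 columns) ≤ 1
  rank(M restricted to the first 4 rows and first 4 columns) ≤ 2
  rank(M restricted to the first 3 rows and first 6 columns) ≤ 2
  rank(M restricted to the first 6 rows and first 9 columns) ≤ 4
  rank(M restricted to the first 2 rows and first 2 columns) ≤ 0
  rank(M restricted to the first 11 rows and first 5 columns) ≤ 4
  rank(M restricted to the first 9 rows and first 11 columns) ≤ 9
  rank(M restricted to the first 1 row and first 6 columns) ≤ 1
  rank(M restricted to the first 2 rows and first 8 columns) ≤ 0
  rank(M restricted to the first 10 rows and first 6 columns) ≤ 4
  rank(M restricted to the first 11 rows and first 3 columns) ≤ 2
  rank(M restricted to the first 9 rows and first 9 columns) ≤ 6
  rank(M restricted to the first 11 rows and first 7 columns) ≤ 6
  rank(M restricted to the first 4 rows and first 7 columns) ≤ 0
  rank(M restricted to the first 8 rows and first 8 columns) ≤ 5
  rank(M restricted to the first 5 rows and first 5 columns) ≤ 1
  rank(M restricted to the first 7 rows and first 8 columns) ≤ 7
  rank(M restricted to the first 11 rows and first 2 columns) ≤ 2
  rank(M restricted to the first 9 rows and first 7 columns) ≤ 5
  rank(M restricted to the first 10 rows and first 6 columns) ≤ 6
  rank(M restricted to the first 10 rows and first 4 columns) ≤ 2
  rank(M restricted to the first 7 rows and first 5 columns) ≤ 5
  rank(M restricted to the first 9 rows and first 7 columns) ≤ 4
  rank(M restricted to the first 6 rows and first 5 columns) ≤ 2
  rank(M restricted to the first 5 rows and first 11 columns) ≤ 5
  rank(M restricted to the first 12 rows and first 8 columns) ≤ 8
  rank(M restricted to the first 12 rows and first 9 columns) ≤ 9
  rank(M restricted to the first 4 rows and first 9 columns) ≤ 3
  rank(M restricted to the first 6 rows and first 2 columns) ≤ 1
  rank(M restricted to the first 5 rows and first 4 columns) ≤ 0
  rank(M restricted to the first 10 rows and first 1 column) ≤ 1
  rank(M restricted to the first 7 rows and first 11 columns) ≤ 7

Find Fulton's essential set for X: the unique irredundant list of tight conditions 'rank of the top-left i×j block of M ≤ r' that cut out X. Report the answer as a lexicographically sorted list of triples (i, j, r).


The tightest implied rank at each (i,j), from the 51 conditions:

  i=1: 0 0 0 0 0 0 0 0 1 1 1 1
  i=2: 0 0 0 0 0 0 0 0 1 1 1 2
  i=3: 0 0 0 0 0 0 0 1 2 2 2 3
  i=4: 0 0 0 0 0 0 0 1 2 3 3 4
  i=5: 0 0 0 0 1 1 1 2 3 4 4 5
  i=6: 1 1 1 1 2 2 2 3 4 5 5 6
  i=7: 1 1 1 1 2 3 3 4 5 6 6 7
  i=8: 1 2 2 2 3 4 4 5 6 7 7 8
  i=9: 1 2 2 2 3 4 4 5 6 7 8 9
  i=10: 1 2 2 2 3 4 5 6 7 8 9 10
  i=11: 1 2 2 3 4 5 6 7 8 9 10 11
  i=12: 1 2 3 4 5 6 7 8 9 10 11 12

second differences of R give the permutation w = (9, 12, 8, 10, 5, 1, 6, 2, 11, 7, 4, 3).

8 SE-corners of the 45-cell Rothe diagram give Ess(w):

[(2, 8, 0), (2, 11, 1), (4, 7, 0), (5, 4, 0), (7, 4, 1), (9, 7, 4), (10, 4, 2), (11, 3, 2)]


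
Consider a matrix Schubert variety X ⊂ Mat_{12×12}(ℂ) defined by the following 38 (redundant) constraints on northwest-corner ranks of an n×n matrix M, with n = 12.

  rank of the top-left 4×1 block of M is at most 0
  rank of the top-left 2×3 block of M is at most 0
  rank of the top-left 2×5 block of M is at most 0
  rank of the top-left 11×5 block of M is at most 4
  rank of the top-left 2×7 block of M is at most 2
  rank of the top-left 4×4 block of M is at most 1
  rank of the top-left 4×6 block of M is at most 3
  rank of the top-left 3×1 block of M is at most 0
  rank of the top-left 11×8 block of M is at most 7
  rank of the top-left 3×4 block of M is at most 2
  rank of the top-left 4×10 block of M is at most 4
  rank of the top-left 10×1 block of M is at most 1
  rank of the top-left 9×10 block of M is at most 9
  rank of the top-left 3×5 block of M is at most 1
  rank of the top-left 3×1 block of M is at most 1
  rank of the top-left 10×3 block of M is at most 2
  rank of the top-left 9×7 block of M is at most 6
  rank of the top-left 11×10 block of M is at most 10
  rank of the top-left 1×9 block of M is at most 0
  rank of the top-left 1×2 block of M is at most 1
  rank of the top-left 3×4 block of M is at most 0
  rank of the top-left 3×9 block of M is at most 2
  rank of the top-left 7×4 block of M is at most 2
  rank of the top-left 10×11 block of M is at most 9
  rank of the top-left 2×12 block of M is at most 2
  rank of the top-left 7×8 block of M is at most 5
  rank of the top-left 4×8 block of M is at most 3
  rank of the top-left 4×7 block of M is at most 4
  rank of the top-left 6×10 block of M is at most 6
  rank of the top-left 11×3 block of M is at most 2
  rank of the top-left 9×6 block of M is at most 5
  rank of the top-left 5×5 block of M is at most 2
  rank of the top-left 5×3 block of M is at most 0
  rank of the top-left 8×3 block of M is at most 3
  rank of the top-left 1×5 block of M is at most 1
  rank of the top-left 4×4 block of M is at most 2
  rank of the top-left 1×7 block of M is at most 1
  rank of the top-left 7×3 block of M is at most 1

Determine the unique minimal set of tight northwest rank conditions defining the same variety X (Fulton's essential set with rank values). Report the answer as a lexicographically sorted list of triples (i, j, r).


Recovering R(i,j) via the rank-extension bound from the 38 conditions:

  row 1: 0  0  0  0  0  0  0  0  0  1  1  1
  row 2: 0  0  0  0  0  1  1  1  1  2  2  2
  row 3: 0  0  0  0  1  2  2  2  2  3  3  3
  row 4: 0  0  0  1  2  3  3  3  3  4  4  4
  row 5: 0  0  0  1  2  3  4  4  4  5  5  5
  row 6: 1  1  1  2  3  4  5  5  5  6  6  6
  row 7: 1  1  1  2  3  4  5  5  6  7  7  7
  row 8: 1  2  2  3  4  5  6  6  7  8  8  8
  row 9: 1  2  2  3  4  5  6  7  8  9  9  9
  row 10: 1  2  2  3  4  5  6  7  8  9  9  10
  row 11: 1  2  2  3  4  5  6  7  8  9  10  11
  row 12: 1  2  3  4  5  6  7  8  9  10  11  12

hence w(1..12) = (10, 6, 5, 4, 7, 1, 9, 2, 8, 12, 11, 3).

D(w) has 31 cells with 8 SE-corners; essential set:

[(1, 9, 0), (2, 5, 0), (3, 4, 0), (5, 3, 0), (7, 3, 1), (7, 8, 5), (10, 11, 9), (11, 3, 2)]


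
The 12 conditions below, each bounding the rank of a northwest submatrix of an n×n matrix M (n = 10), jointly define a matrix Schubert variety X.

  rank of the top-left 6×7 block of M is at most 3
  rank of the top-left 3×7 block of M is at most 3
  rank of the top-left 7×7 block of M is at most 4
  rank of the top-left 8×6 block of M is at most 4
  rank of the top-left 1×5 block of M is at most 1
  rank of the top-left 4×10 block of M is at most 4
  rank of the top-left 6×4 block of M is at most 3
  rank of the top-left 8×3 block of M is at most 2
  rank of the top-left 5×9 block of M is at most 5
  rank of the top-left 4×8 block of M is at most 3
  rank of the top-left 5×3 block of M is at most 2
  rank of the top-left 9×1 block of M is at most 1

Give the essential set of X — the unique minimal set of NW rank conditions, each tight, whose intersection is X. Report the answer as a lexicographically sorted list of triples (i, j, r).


Propagating the 12 rank bounds to every northwest block:

  i=1: 1  1  1  1  1  1  1  1  1  1
  i=2: 1  2  2  2  2  2  2  2  2  2
  i=3: 1  2  2  3  3  3  3  3  3  3
  i=4: 1  2  2  3  3  3  3  3  4  4
  i=5: 1  2  2  3  3  3  3  4  5  5
  i=6: 1  2  2  3  3  3  3  4  5  6
  i=7: 1  2  2  3  4  4  4  5  6  7
  i=8: 1  2  2  3  4  4  5  6  7  8
  i=9: 1  2  3  4  5  5  6  7  8  9
  i=10: 1  2  3  4  5  6  7  8  9  10

hence w(1..10) = (1, 2, 4, 9, 8, 10, 5, 7, 3, 6).

D(w) has 17 cells with 4 SE-corners; essential set:

[(4, 8, 3), (6, 7, 3), (8, 3, 2), (8, 6, 4)]


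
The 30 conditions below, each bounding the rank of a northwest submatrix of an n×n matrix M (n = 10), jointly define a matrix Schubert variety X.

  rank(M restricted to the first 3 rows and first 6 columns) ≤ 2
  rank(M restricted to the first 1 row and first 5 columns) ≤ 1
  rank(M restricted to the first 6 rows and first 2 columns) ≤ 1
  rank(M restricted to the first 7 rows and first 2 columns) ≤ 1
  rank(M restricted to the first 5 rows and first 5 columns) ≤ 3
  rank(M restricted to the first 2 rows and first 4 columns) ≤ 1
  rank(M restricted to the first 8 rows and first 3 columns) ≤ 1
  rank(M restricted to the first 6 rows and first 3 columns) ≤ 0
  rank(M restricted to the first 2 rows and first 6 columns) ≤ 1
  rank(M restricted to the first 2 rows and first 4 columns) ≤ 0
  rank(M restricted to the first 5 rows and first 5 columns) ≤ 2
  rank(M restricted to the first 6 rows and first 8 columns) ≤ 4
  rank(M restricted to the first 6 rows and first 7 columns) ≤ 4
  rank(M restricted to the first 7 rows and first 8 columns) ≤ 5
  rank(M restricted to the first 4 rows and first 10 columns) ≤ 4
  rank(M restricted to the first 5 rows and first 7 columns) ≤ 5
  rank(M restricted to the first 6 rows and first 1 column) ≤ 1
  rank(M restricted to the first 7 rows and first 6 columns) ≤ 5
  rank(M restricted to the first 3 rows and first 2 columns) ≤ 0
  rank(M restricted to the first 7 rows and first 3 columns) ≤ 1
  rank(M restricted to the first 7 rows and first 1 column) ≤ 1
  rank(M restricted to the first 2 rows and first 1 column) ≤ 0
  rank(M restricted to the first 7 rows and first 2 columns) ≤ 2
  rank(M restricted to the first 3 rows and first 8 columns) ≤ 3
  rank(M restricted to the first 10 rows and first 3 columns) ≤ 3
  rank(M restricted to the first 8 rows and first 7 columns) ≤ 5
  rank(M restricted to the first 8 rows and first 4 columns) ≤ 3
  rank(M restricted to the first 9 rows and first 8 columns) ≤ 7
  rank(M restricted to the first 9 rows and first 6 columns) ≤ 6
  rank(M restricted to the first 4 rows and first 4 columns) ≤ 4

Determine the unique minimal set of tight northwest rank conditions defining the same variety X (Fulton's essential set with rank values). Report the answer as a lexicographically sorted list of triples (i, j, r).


Recovering R(i,j) via the rank-extension bound from the 30 conditions:

  row 1: 0  0  0  0  1  1  1  1  1  1
  row 2: 0  0  0  0  1  1  2  2  2  2
  row 3: 0  0  0  1  2  2  3  3  3  3
  row 4: 0  0  0  1  2  3  4  4  4  4
  row 5: 0  0  0  1  2  3  4  4  5  5
  row 6: 0  0  0  1  2  3  4  4  5  6
  row 7: 1  1  1  2  3  4  5  5  6  7
  row 8: 1  1  1  2  3  4  5  6  7  8
  row 9: 1  2  2  3  4  5  6  7  8  9
  row 10: 1  2  3  4  5  6  7  8  9  10

hence w(1..10) = (5, 7, 4, 6, 9, 10, 1, 8, 2, 3).

ℓ(w)=25; the 5 essential cells (i,j,r):

[(2, 4, 0), (2, 6, 1), (6, 3, 0), (6, 8, 4), (8, 3, 1)]


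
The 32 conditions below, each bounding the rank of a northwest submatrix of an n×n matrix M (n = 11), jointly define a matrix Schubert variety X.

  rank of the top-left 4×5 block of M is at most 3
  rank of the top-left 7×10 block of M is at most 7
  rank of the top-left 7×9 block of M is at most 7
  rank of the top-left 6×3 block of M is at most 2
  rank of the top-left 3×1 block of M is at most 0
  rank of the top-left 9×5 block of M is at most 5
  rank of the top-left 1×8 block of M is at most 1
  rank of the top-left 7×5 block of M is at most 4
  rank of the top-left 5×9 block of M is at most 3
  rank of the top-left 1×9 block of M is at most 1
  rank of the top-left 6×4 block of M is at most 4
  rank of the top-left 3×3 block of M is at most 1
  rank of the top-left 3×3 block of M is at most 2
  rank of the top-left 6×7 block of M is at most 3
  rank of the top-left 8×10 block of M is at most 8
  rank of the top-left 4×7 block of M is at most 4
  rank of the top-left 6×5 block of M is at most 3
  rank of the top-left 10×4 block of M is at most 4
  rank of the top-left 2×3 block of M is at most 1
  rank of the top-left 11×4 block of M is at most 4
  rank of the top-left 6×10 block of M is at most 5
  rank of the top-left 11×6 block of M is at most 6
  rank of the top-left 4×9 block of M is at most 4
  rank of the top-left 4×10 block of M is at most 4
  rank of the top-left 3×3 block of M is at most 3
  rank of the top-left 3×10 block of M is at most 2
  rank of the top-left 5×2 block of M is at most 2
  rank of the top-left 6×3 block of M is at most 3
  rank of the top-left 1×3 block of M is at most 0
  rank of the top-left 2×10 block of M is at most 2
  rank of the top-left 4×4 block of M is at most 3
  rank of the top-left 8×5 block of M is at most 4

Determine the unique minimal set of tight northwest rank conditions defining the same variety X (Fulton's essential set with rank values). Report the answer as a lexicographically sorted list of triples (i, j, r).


Reconstructing r_w from the 32 given conditions:

  0 0 0 1 1 1 1 1 1 1 1
  0 1 1 2 2 2 2 2 2 2 2
  0 1 1 2 2 2 2 2 2 2 3
  1 2 2 3 3 3 3 3 3 3 4
  1 2 2 3 3 3 3 3 3 4 5
  1 2 2 3 3 3 3 4 4 5 6
  1 2 3 4 4 4 4 5 5 6 7
  1 2 3 4 4 5 5 6 6 7 8
  1 2 3 4 5 6 6 7 7 8 9
  1 2 3 4 5 6 7 8 8 9 10
  1 2 3 4 5 6 7 8 9 10 11

reading off 1-entries of Δ²R: w = (4, 2, 11, 1, 10, 8, 3, 6, 5, 7, 9).

|D(w)|=23, |Ess(w)|=8:

[(1, 3, 0), (3, 1, 0), (3, 3, 1), (3, 10, 2), (5, 9, 3), (6, 3, 2), (6, 7, 3), (8, 5, 4)]
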